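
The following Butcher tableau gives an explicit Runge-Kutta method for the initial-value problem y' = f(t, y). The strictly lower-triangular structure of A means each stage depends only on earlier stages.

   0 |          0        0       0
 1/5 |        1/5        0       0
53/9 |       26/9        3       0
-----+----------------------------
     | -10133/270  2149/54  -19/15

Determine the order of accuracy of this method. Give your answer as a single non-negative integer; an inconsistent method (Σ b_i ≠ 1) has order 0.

b = (-10133/270, 2149/54, -19/15)
c = (0, 1/5, 53/9)
Ac = (0, 0, 3/5)
Σ b_i: (-10133/270)·1 + 2149/54·1 + (-19/15)·1 = 1 ✓
b·c: 2149/54·1/5 + (-19/15)·53/9 = 1/2 ✓
b·c²: 2149/54·1/25 + (-19/15)·2809/81 = -514369/12150 ≠ 1/3 ⇒ order 2.
b·Ac: (-19/15)·3/5 = -19/25 ≠ 1/6

2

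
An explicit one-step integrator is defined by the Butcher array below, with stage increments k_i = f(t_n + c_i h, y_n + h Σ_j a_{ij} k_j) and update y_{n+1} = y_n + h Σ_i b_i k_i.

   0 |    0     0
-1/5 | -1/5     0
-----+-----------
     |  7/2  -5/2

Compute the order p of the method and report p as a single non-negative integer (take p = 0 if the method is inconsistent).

2

b = (7/2, -5/2)
c = (0, -1/5)
Σ b_i: 7/2·1 + (-5/2)·1 = 1 ✓
b·c: (-5/2)·(-1/5) = 1/2 ✓; 2 stages ⇒ order 2.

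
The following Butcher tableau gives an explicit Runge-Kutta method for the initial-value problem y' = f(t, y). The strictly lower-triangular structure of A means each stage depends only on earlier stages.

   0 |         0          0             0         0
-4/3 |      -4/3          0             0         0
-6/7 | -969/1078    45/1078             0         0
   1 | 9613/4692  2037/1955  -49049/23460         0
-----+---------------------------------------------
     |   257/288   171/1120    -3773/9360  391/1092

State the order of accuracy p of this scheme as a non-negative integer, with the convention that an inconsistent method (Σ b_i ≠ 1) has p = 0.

4

b = (257/288, 171/1120, -3773/9360, 391/1092)
c = (0, -4/3, -6/7, 1)
Ac = (0, 0, -30/539, 315/782)
Σ b_i: 257/288·1 + 171/1120·1 + (-3773/9360)·1 + 391/1092·1 = 1 ✓
b·c: 171/1120·(-4/3) + (-3773/9360)·(-6/7) + 391/1092·1 = 1/2 ✓
b·c²: 171/1120·16/9 + (-3773/9360)·36/49 + 391/1092·1 = 1/3 ✓
b·Ac: (-3773/9360)·(-30/539) + 391/1092·315/782 = 1/6 ✓
b·c³: 171/1120·(-64/27) + (-3773/9360)·(-216/343) + 391/1092·1 = 1/4 ✓
b·(c∘Ac): (-3773/9360)·180/3773 + 391/1092·315/782 = 1/8 ✓
b·Ac²: (-3773/9360)·40/539 + 391/1092·371/1173 = 1/12 ✓
b·A²c: 391/1092·91/782 = 1/24 ✓; 4 stages ⇒ order 4.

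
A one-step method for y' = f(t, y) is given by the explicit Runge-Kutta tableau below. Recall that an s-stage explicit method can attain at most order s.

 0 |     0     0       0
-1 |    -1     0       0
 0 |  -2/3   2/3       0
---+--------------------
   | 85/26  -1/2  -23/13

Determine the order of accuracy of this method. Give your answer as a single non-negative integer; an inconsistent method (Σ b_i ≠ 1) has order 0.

b = (85/26, -1/2, -23/13)
c = (0, -1, 0)
Ac = (0, 0, -2/3)
Σ b_i: 85/26·1 + (-1/2)·1 + (-23/13)·1 = 1 ✓
b·c: (-1/2)·(-1) = 1/2 ✓
b·c²: (-1/2)·1 = -1/2 ≠ 1/3 ⇒ order 2.
b·Ac: (-23/13)·(-2/3) = 46/39 ≠ 1/6

2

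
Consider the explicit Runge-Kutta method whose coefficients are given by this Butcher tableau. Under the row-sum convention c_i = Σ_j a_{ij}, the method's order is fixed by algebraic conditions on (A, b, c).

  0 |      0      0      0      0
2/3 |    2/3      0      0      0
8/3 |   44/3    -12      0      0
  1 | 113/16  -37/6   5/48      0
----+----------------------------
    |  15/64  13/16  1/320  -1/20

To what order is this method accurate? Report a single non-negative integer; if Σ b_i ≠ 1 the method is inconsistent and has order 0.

4

b = (15/64, 13/16, 1/320, -1/20)
c = (0, 2/3, 8/3, 1)
Ac = (0, 0, -8, -23/6)
Σ b_i: 15/64·1 + 13/16·1 + 1/320·1 + (-1/20)·1 = 1 ✓
b·c: 13/16·2/3 + 1/320·8/3 + (-1/20)·1 = 1/2 ✓
b·c²: 13/16·4/9 + 1/320·64/9 + (-1/20)·1 = 1/3 ✓
b·Ac: 1/320·(-8) + (-1/20)·(-23/6) = 1/6 ✓
b·c³: 13/16·8/27 + 1/320·512/27 + (-1/20)·1 = 1/4 ✓
b·(c∘Ac): 1/320·(-64/3) + (-1/20)·(-23/6) = 1/8 ✓
b·Ac²: 1/320·(-16/3) + (-1/20)·(-2) = 1/12 ✓
b·A²c: (-1/20)·(-5/6) = 1/24 ✓; 4 stages ⇒ order 4.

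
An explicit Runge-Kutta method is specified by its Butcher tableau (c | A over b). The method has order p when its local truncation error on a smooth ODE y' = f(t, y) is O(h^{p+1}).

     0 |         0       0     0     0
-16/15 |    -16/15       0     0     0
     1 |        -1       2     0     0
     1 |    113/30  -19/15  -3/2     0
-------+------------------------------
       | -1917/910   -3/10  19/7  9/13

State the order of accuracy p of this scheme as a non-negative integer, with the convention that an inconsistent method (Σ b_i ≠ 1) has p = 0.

1

b = (-1917/910, -3/10, 19/7, 9/13)
c = (0, -16/15, 1, 1)
Ac = (0, 0, -32/15, -67/450)
Σ b_i: (-1917/910)·1 + (-3/10)·1 + 19/7·1 + 9/13·1 = 1 ✓
b·c: (-3/10)·(-16/15) + 19/7·1 + 9/13·1 = 8478/2275 ≠ 1/2 ⇒ order 1.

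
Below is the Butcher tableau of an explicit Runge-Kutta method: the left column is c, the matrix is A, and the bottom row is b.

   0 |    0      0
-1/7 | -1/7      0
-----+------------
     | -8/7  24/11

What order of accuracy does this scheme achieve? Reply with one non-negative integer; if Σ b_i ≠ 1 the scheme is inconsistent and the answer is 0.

b = (-8/7, 24/11)
c = (0, -1/7)
Σ b_i: (-8/7)·1 + 24/11·1 = 80/77 ≠ 1 ⇒ order 0.

0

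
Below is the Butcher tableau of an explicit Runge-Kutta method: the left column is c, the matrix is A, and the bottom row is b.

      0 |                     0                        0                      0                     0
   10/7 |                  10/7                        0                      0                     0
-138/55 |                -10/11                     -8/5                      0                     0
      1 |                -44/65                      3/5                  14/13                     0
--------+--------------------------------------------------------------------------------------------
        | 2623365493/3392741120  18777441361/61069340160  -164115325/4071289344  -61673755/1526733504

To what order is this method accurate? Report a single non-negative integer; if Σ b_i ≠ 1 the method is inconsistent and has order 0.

b = (2623365493/3392741120, 18777441361/61069340160, -164115325/4071289344, -61673755/1526733504)
c = (0, 10/7, -138/55, 1)
Ac = (0, 0, -16/7, -9234/5005)
Σ b_i: 2623365493/3392741120·1 + 18777441361/61069340160·1 + (-164115325/4071289344)·1 + (-61673755/1526733504)·1 = 1 ✓
b·c: 18777441361/61069340160·10/7 + (-164115325/4071289344)·(-138/55) + (-61673755/1526733504)·1 = 1/2 ✓
b·c²: 18777441361/61069340160·100/49 + (-164115325/4071289344)·19044/3025 + (-61673755/1526733504)·1 = 1/3 ✓
b·Ac: (-164115325/4071289344)·(-16/7) + (-61673755/1526733504)·(-9234/5005) = 1/6 ✓
b·c³: 18777441361/61069340160·1000/343 + (-164115325/4071289344)·(-2628072/166375) + (-61673755/1526733504)·1 = 41783246477/27990114240 ≠ 1/4 ⇒ order 3.
b·(c∘Ac): (-164115325/4071289344)·2208/385 + (-61673755/1526733504)·(-9234/5005) = -93010249/593729696 ≠ 1/8
b·Ac²: (-164115325/4071289344)·(-160/49) + (-61673755/1526733504)·15423684/1926925 = -782559661/4081891660 ≠ 1/12
b·A²c: (-61673755/1526733504)·(-32/13) = 4744135/47710422 ≠ 1/24

3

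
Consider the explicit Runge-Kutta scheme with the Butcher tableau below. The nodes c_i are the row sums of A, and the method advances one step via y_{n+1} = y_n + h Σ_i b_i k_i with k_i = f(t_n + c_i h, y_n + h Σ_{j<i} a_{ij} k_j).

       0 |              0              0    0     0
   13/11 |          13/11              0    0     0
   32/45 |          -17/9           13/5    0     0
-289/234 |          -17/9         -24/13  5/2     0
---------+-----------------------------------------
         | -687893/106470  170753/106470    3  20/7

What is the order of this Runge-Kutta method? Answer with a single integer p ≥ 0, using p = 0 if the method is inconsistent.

b = (-687893/106470, 170753/106470, 3, 20/7)
c = (0, 13/11, 32/45, -289/234)
Ac = (0, 0, 169/55, -40/99)
Σ b_i: (-687893/106470)·1 + 170753/106470·1 + 3·1 + 20/7·1 = 1 ✓
b·c: 170753/106470·13/11 + 3·32/45 + 20/7·(-289/234) = 1/2 ✓
b·c²: 170753/106470·169/121 + 3·1024/2025 + 20/7·83521/54756 = 427687037/52702650 ≠ 1/3 ⇒ order 2.
b·Ac: 3·169/55 + 20/7·(-40/99) = 27941/3465 ≠ 1/6

2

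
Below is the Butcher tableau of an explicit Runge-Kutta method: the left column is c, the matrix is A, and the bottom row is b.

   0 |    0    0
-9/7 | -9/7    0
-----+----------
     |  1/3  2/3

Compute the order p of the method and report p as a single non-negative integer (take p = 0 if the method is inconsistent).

b = (1/3, 2/3)
c = (0, -9/7)
Σ b_i: 1/3·1 + 2/3·1 = 1 ✓
b·c: 2/3·(-9/7) = -6/7 ≠ 1/2 ⇒ order 1.

1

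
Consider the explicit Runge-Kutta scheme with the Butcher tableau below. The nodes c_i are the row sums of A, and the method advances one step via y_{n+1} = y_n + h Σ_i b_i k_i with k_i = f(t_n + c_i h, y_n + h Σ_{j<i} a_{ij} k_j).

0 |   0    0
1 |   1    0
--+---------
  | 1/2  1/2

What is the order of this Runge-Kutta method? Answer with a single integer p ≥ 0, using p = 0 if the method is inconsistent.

b = (1/2, 1/2)
c = (0, 1)
Σ b_i: 1/2·1 + 1/2·1 = 1 ✓
b·c: 1/2·1 = 1/2 ✓; 2 stages ⇒ order 2.

2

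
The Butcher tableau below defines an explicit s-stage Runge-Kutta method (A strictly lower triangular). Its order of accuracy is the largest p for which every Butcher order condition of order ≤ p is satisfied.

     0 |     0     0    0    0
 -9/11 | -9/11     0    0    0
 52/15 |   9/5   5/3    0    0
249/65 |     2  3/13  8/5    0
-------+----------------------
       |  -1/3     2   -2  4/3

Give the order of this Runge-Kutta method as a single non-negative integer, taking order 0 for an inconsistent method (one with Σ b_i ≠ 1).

1

b = (-1/3, 2, -2, 4/3)
c = (0, -9/11, 52/15, 249/65)
Ac = (0, 0, -15/11, 57463/10725)
Σ b_i: (-1/3)·1 + 2·1 + (-2)·1 + 4/3·1 = 1 ✓
b·c: 2·(-9/11) + (-2)·52/15 + 4/3·249/65 = -7426/2145 ≠ 1/2 ⇒ order 1.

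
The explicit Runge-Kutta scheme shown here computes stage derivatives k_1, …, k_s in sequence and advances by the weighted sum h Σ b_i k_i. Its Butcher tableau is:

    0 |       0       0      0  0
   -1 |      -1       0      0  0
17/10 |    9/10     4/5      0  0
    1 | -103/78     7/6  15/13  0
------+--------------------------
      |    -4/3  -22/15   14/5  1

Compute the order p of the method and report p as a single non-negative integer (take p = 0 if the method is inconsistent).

b = (-4/3, -22/15, 14/5, 1)
c = (0, -1, 17/10, 1)
Ac = (0, 0, -4/5, 31/39)
Σ b_i: (-4/3)·1 + (-22/15)·1 + 14/5·1 + 1·1 = 1 ✓
b·c: (-22/15)·(-1) + 14/5·17/10 + 1·1 = 542/75 ≠ 1/2 ⇒ order 1.

1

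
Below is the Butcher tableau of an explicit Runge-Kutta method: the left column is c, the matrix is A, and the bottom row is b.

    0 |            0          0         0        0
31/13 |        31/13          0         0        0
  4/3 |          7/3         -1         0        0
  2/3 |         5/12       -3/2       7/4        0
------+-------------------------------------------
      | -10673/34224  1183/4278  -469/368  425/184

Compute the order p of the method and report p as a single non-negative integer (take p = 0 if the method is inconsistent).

b = (-10673/34224, 1183/4278, -469/368, 425/184)
c = (0, 31/13, 4/3, 2/3)
Ac = (0, 0, -31/13, -97/78)
Σ b_i: (-10673/34224)·1 + 1183/4278·1 + (-469/368)·1 + 425/184·1 = 1 ✓
b·c: 1183/4278·31/13 + (-469/368)·4/3 + 425/184·2/3 = 1/2 ✓
b·c²: 1183/4278·961/169 + (-469/368)·16/9 + 425/184·4/9 = 1/3 ✓
b·Ac: (-469/368)·(-31/13) + 425/184·(-97/78) = 1/6 ✓
b·c³: 1183/4278·29791/2197 + (-469/368)·64/27 + 425/184·8/27 = 22817/16146 ≠ 1/4 ⇒ order 3.
b·(c∘Ac): (-469/368)·(-124/39) + 425/184·(-97/117) = 46009/21528 ≠ 1/8
b·Ac²: (-469/368)·(-961/169) + 425/184·(-16483/3042) = -113419/21528 ≠ 1/12
b·A²c: 425/184·(-217/52) = -92225/9568 ≠ 1/24

3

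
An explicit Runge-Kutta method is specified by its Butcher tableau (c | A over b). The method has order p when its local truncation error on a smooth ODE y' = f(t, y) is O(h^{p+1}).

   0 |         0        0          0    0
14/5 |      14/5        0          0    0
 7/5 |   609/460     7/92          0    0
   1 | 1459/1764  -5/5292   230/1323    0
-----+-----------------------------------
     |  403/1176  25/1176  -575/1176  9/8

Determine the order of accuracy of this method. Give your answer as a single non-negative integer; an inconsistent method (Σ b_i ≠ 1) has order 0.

b = (403/1176, 25/1176, -575/1176, 9/8)
c = (0, 14/5, 7/5, 1)
Ac = (0, 0, 49/230, 13/54)
Σ b_i: 403/1176·1 + 25/1176·1 + (-575/1176)·1 + 9/8·1 = 1 ✓
b·c: 25/1176·14/5 + (-575/1176)·7/5 + 9/8·1 = 1/2 ✓
b·c²: 25/1176·196/25 + (-575/1176)·49/25 + 9/8·1 = 1/3 ✓
b·Ac: (-575/1176)·49/230 + 9/8·13/54 = 1/6 ✓
b·c³: 25/1176·2744/125 + (-575/1176)·343/125 + 9/8·1 = 1/4 ✓
b·(c∘Ac): (-575/1176)·343/1150 + 9/8·13/54 = 1/8 ✓
b·Ac²: (-575/1176)·343/575 + 9/8·1/3 = 1/12 ✓
b·A²c: 9/8·1/27 = 1/24 ✓; 4 stages ⇒ order 4.

4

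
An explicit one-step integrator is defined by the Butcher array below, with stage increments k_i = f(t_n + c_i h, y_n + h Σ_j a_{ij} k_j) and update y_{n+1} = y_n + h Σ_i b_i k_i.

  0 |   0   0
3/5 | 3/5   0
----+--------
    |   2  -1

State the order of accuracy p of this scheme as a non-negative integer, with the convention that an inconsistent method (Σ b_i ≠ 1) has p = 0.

b = (2, -1)
c = (0, 3/5)
Σ b_i: 2·1 + (-1)·1 = 1 ✓
b·c: (-1)·3/5 = -3/5 ≠ 1/2 ⇒ order 1.

1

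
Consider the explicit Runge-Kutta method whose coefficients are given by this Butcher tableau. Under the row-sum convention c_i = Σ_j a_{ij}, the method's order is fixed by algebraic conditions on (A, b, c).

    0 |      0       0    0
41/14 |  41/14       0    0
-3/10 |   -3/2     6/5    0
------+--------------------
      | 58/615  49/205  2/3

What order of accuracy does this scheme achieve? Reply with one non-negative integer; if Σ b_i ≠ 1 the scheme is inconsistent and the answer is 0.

2

b = (58/615, 49/205, 2/3)
c = (0, 41/14, -3/10)
Ac = (0, 0, 123/35)
Σ b_i: 58/615·1 + 49/205·1 + 2/3·1 = 1 ✓
b·c: 49/205·41/14 + 2/3·(-3/10) = 1/2 ✓
b·c²: 49/205·1681/196 + 2/3·9/100 = 211/100 ≠ 1/3 ⇒ order 2.
b·Ac: 2/3·123/35 = 82/35 ≠ 1/6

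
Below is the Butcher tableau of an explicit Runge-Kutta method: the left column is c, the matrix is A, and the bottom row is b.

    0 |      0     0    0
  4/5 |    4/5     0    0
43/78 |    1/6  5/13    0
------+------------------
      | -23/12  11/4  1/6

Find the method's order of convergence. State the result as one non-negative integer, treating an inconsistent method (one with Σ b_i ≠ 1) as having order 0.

b = (-23/12, 11/4, 1/6)
c = (0, 4/5, 43/78)
Ac = (0, 0, 4/13)
Σ b_i: (-23/12)·1 + 11/4·1 + 1/6·1 = 1 ✓
b·c: 11/4·4/5 + 1/6·43/78 = 5363/2340 ≠ 1/2 ⇒ order 1.

1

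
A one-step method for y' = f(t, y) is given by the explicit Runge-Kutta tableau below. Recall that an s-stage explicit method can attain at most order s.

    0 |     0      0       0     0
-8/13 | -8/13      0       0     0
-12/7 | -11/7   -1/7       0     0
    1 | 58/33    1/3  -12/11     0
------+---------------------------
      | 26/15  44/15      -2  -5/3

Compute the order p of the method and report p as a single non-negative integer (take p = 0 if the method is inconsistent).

b = (26/15, 44/15, -2, -5/3)
c = (0, -8/13, -12/7, 1)
Ac = (0, 0, 8/91, 5000/3003)
Σ b_i: 26/15·1 + 44/15·1 + (-2)·1 + (-5/3)·1 = 1 ✓
b·c: 44/15·(-8/13) + (-2)·(-12/7) + (-5/3)·1 = -59/1365 ≠ 1/2 ⇒ order 1.

1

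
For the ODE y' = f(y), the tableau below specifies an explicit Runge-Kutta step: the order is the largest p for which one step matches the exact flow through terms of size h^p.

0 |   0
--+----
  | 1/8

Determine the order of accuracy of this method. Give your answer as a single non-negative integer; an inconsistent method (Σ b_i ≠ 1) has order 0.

b = (1/8)
c = (0)
Σ b_i: 1/8·1 = 1/8 ≠ 1 ⇒ order 0.

0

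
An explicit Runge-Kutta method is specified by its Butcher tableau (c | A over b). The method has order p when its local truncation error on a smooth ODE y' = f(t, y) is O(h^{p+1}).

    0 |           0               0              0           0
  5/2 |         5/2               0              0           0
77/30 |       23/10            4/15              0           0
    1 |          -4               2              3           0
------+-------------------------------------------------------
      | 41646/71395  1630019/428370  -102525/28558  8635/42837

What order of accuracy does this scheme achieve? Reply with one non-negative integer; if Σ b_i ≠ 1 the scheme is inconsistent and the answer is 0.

3

b = (41646/71395, 1630019/428370, -102525/28558, 8635/42837)
c = (0, 5/2, 77/30, 1)
Ac = (0, 0, 2/3, 127/10)
Σ b_i: 41646/71395·1 + 1630019/428370·1 + (-102525/28558)·1 + 8635/42837·1 = 1 ✓
b·c: 1630019/428370·5/2 + (-102525/28558)·77/30 + 8635/42837·1 = 1/2 ✓
b·c²: 1630019/428370·25/4 + (-102525/28558)·5929/900 + 8635/42837·1 = 1/3 ✓
b·Ac: (-102525/28558)·2/3 + 8635/42837·127/10 = 1/6 ✓
b·c³: 1630019/428370·125/8 + (-102525/28558)·456533/27000 + 8635/42837·1 = -5375543/5140440 ≠ 1/4 ⇒ order 3.
b·(c∘Ac): (-102525/28558)·77/45 + 8635/42837·127/10 = -51161/14279 ≠ 1/8
b·Ac²: (-102525/28558)·5/3 + 8635/42837·9679/300 = 1336883/2570220 ≠ 1/12
b·A²c: 8635/42837·2 = 17270/42837 ≠ 1/24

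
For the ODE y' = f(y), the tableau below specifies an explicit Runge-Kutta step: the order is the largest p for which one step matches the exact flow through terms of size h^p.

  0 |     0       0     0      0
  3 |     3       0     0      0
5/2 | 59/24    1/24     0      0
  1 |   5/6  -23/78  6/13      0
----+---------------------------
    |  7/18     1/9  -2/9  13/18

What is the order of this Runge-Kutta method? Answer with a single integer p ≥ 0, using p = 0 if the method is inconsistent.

b = (7/18, 1/9, -2/9, 13/18)
c = (0, 3, 5/2, 1)
Ac = (0, 0, 1/8, 7/26)
Σ b_i: 7/18·1 + 1/9·1 + (-2/9)·1 + 13/18·1 = 1 ✓
b·c: 1/9·3 + (-2/9)·5/2 + 13/18·1 = 1/2 ✓
b·c²: 1/9·9 + (-2/9)·25/4 + 13/18·1 = 1/3 ✓
b·Ac: (-2/9)·1/8 + 13/18·7/26 = 1/6 ✓
b·c³: 1/9·27 + (-2/9)·125/8 + 13/18·1 = 1/4 ✓
b·(c∘Ac): (-2/9)·5/16 + 13/18·7/26 = 1/8 ✓
b·Ac²: (-2/9)·3/8 + 13/18·3/13 = 1/12 ✓
b·A²c: 13/18·3/52 = 1/24 ✓; 4 stages ⇒ order 4.

4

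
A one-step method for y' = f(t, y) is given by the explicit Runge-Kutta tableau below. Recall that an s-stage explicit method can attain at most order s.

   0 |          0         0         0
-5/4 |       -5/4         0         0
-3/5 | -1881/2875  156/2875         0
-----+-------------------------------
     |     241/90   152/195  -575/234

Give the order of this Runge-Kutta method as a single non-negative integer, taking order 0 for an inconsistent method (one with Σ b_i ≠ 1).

b = (241/90, 152/195, -575/234)
c = (0, -5/4, -3/5)
Ac = (0, 0, -39/575)
Σ b_i: 241/90·1 + 152/195·1 + (-575/234)·1 = 1 ✓
b·c: 152/195·(-5/4) + (-575/234)·(-3/5) = 1/2 ✓
b·c²: 152/195·25/16 + (-575/234)·9/25 = 1/3 ✓
b·Ac: (-575/234)·(-39/575) = 1/6 ✓; 3 stages ⇒ order 3.

3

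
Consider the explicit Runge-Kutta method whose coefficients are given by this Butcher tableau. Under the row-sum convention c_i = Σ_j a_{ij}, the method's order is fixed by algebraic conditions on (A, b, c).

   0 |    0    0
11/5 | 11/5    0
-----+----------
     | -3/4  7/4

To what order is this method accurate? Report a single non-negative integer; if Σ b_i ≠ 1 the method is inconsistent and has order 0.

1

b = (-3/4, 7/4)
c = (0, 11/5)
Σ b_i: (-3/4)·1 + 7/4·1 = 1 ✓
b·c: 7/4·11/5 = 77/20 ≠ 1/2 ⇒ order 1.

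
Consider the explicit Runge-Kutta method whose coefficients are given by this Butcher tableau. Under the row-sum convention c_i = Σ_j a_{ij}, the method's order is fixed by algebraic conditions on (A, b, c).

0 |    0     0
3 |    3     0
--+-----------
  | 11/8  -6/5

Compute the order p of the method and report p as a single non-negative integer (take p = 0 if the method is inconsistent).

0

b = (11/8, -6/5)
c = (0, 3)
Σ b_i: 11/8·1 + (-6/5)·1 = 7/40 ≠ 1 ⇒ order 0.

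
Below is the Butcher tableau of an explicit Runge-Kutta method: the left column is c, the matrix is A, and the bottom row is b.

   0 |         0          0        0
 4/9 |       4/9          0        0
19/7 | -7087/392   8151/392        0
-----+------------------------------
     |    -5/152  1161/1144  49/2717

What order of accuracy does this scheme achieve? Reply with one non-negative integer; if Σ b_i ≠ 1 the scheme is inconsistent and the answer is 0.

b = (-5/152, 1161/1144, 49/2717)
c = (0, 4/9, 19/7)
Ac = (0, 0, 2717/294)
Σ b_i: (-5/152)·1 + 1161/1144·1 + 49/2717·1 = 1 ✓
b·c: 1161/1144·4/9 + 49/2717·19/7 = 1/2 ✓
b·c²: 1161/1144·16/81 + 49/2717·361/49 = 1/3 ✓
b·Ac: 49/2717·2717/294 = 1/6 ✓; 3 stages ⇒ order 3.

3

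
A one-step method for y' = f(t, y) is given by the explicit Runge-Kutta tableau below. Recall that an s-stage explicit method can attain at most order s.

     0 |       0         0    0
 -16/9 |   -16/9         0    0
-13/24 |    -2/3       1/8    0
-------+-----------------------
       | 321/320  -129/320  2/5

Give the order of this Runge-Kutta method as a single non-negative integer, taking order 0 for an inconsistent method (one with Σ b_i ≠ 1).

2

b = (321/320, -129/320, 2/5)
c = (0, -16/9, -13/24)
Ac = (0, 0, -2/9)
Σ b_i: 321/320·1 + (-129/320)·1 + 2/5·1 = 1 ✓
b·c: (-129/320)·(-16/9) + 2/5·(-13/24) = 1/2 ✓
b·c²: (-129/320)·256/81 + 2/5·169/576 = -4997/4320 ≠ 1/3 ⇒ order 2.
b·Ac: 2/5·(-2/9) = -4/45 ≠ 1/6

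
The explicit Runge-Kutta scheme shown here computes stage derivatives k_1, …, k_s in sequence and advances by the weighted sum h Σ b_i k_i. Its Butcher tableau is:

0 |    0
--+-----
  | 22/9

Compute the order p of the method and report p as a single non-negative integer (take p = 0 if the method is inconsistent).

0

b = (22/9)
c = (0)
Σ b_i: 22/9·1 = 22/9 ≠ 1 ⇒ order 0.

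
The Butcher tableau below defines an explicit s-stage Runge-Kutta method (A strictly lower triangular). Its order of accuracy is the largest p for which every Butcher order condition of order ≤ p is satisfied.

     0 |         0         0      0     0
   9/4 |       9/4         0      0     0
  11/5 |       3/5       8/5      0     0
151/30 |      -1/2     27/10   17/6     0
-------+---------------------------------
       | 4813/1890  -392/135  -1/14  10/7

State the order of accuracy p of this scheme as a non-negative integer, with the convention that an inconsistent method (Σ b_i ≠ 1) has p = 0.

b = (4813/1890, -392/135, -1/14, 10/7)
c = (0, 9/4, 11/5, 151/30)
Ac = (0, 0, 18/5, 1477/120)
Σ b_i: 4813/1890·1 + (-392/135)·1 + (-1/14)·1 + 10/7·1 = 1 ✓
b·c: (-392/135)·9/4 + (-1/14)·11/5 + 10/7·151/30 = 1/2 ✓
b·c²: (-392/135)·81/16 + (-1/14)·121/25 + 10/7·22801/900 = 66611/3150 ≠ 1/3 ⇒ order 2.
b·Ac: (-1/14)·18/5 + 10/7·1477/120 = 7277/420 ≠ 1/6

2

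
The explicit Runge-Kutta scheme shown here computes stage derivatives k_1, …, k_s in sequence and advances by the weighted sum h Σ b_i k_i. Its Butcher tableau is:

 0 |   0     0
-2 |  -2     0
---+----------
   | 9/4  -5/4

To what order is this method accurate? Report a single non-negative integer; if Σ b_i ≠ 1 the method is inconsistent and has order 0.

b = (9/4, -5/4)
c = (0, -2)
Σ b_i: 9/4·1 + (-5/4)·1 = 1 ✓
b·c: (-5/4)·(-2) = 5/2 ≠ 1/2 ⇒ order 1.

1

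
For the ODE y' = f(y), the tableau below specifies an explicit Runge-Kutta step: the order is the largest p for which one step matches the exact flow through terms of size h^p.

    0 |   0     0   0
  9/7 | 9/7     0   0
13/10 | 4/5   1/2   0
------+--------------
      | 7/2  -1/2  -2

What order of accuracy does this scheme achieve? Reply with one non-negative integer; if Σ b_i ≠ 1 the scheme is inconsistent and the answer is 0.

b = (7/2, -1/2, -2)
c = (0, 9/7, 13/10)
Ac = (0, 0, 9/14)
Σ b_i: 7/2·1 + (-1/2)·1 + (-2)·1 = 1 ✓
b·c: (-1/2)·9/7 + (-2)·13/10 = -227/70 ≠ 1/2 ⇒ order 1.

1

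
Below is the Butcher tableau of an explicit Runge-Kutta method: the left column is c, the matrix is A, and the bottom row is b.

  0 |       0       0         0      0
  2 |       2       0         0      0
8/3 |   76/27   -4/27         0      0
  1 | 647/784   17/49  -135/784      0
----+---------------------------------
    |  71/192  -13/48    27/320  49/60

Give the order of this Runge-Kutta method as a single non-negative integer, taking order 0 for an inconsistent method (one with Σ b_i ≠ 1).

b = (71/192, -13/48, 27/320, 49/60)
c = (0, 2, 8/3, 1)
Ac = (0, 0, -8/27, 23/98)
Σ b_i: 71/192·1 + (-13/48)·1 + 27/320·1 + 49/60·1 = 1 ✓
b·c: (-13/48)·2 + 27/320·8/3 + 49/60·1 = 1/2 ✓
b·c²: (-13/48)·4 + 27/320·64/9 + 49/60·1 = 1/3 ✓
b·Ac: 27/320·(-8/27) + 49/60·23/98 = 1/6 ✓
b·c³: (-13/48)·8 + 27/320·512/27 + 49/60·1 = 1/4 ✓
b·(c∘Ac): 27/320·(-64/81) + 49/60·23/98 = 1/8 ✓
b·Ac²: 27/320·(-16/27) + 49/60·8/49 = 1/12 ✓
b·A²c: 49/60·5/98 = 1/24 ✓; 4 stages ⇒ order 4.

4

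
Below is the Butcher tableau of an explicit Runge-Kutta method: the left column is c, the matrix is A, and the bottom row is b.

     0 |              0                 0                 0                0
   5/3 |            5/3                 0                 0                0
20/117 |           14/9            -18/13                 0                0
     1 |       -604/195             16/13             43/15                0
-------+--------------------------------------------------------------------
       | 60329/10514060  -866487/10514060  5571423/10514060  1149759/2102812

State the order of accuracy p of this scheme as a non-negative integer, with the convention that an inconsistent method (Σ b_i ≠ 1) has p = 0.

b = (60329/10514060, -866487/10514060, 5571423/10514060, 1149759/2102812)
c = (0, 5/3, 20/117, 1)
Ac = (0, 0, -30/13, 892/351)
Σ b_i: 60329/10514060·1 + (-866487/10514060)·1 + 5571423/10514060·1 + 1149759/2102812·1 = 1 ✓
b·c: (-866487/10514060)·5/3 + 5571423/10514060·20/117 + 1149759/2102812·1 = 1/2 ✓
b·c²: (-866487/10514060)·25/9 + 5571423/10514060·400/13689 + 1149759/2102812·1 = 1/3 ✓
b·Ac: 5571423/10514060·(-30/13) + 1149759/2102812·892/351 = 1/6 ✓
b·c³: (-866487/10514060)·125/27 + 5571423/10514060·8000/1601613 + 1149759/2102812·1 = 20651789/123014502 ≠ 1/4 ⇒ order 3.
b·(c∘Ac): 5571423/10514060·(-200/507) + 1149759/2102812·892/351 = 1861751/1577109 ≠ 1/8
b·Ac²: 5571423/10514060·(-50/13) + 1149759/2102812·143840/41067 = -45384265/369043506 ≠ 1/12
b·A²c: 1149759/2102812·(-86/13) = -3803049/1051406 ≠ 1/24

3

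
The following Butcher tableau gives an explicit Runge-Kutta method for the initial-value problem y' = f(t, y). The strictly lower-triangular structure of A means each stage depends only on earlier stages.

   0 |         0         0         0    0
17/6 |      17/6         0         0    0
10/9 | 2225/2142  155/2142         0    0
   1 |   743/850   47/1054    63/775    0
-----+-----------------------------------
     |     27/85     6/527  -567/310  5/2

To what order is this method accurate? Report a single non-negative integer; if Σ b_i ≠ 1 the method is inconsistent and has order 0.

4

b = (27/85, 6/527, -567/310, 5/2)
c = (0, 17/6, 10/9, 1)
Ac = (0, 0, 155/756, 13/60)
Σ b_i: 27/85·1 + 6/527·1 + (-567/310)·1 + 5/2·1 = 1 ✓
b·c: 6/527·17/6 + (-567/310)·10/9 + 5/2·1 = 1/2 ✓
b·c²: 6/527·289/36 + (-567/310)·100/81 + 5/2·1 = 1/3 ✓
b·Ac: (-567/310)·155/756 + 5/2·13/60 = 1/6 ✓
b·c³: 6/527·4913/216 + (-567/310)·1000/729 + 5/2·1 = 1/4 ✓
b·(c∘Ac): (-567/310)·775/3402 + 5/2·13/60 = 1/8 ✓
b·Ac²: (-567/310)·2635/4536 + 5/2·11/24 = 1/12 ✓
b·A²c: 5/2·1/60 = 1/24 ✓; 4 stages ⇒ order 4.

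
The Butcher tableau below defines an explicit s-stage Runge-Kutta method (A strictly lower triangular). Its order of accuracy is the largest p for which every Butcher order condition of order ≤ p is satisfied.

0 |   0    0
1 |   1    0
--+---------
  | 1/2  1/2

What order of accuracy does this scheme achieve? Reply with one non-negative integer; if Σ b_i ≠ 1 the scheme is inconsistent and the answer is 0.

b = (1/2, 1/2)
c = (0, 1)
Σ b_i: 1/2·1 + 1/2·1 = 1 ✓
b·c: 1/2·1 = 1/2 ✓; 2 stages ⇒ order 2.

2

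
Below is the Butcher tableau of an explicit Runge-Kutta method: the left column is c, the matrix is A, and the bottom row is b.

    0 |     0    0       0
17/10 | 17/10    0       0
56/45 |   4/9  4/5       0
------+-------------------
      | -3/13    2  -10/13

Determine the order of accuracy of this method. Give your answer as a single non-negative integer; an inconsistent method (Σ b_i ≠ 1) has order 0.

1

b = (-3/13, 2, -10/13)
c = (0, 17/10, 56/45)
Ac = (0, 0, 34/25)
Σ b_i: (-3/13)·1 + 2·1 + (-10/13)·1 = 1 ✓
b·c: 2·17/10 + (-10/13)·56/45 = 1429/585 ≠ 1/2 ⇒ order 1.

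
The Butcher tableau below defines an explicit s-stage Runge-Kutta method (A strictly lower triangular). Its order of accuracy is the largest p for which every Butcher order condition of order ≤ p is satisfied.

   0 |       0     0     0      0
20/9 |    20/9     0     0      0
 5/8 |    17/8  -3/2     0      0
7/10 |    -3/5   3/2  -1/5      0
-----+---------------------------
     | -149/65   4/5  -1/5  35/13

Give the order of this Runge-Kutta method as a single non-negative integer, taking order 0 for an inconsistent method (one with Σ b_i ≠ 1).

1

b = (-149/65, 4/5, -1/5, 35/13)
c = (0, 20/9, 5/8, 7/10)
Ac = (0, 0, -10/3, 77/24)
Σ b_i: (-149/65)·1 + 4/5·1 + (-1/5)·1 + 35/13·1 = 1 ✓
b·c: 4/5·20/9 + (-1/5)·5/8 + 35/13·7/10 = 3311/936 ≠ 1/2 ⇒ order 1.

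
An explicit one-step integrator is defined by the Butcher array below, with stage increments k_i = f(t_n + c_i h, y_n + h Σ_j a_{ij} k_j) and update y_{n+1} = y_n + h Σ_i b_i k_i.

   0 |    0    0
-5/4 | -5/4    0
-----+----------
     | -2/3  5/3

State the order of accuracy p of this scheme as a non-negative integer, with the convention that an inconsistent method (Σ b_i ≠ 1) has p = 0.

1

b = (-2/3, 5/3)
c = (0, -5/4)
Σ b_i: (-2/3)·1 + 5/3·1 = 1 ✓
b·c: 5/3·(-5/4) = -25/12 ≠ 1/2 ⇒ order 1.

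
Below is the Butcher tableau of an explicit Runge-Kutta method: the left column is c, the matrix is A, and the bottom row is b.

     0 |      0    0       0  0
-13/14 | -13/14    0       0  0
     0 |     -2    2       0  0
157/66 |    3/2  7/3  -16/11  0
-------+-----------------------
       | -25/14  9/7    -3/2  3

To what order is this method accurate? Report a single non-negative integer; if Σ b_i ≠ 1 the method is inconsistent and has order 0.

1

b = (-25/14, 9/7, -3/2, 3)
c = (0, -13/14, 0, 157/66)
Ac = (0, 0, -13/7, -13/6)
Σ b_i: (-25/14)·1 + 9/7·1 + (-3/2)·1 + 3·1 = 1 ✓
b·c: 9/7·(-13/14) + 3·157/66 = 3203/539 ≠ 1/2 ⇒ order 1.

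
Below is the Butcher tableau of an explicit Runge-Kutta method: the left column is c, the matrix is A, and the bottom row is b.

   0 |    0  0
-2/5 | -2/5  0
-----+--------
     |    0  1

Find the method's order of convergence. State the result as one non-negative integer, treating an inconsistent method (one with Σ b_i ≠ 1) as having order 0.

b = (0, 1)
c = (0, -2/5)
Σ b_i: 1·1 = 1 ✓
b·c: 1·(-2/5) = -2/5 ≠ 1/2 ⇒ order 1.

1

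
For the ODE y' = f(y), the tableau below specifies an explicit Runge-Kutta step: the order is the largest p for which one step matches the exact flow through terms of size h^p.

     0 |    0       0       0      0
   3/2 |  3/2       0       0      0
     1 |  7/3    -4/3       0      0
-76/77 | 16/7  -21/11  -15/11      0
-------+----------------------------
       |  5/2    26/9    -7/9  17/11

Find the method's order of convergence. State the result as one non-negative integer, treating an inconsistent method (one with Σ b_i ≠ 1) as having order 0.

b = (5/2, 26/9, -7/9, 17/11)
c = (0, 3/2, 1, -76/77)
Ac = (0, 0, -2, -93/22)
Σ b_i: 5/2·1 + 26/9·1 + (-7/9)·1 + 17/11·1 = 1219/198 ≠ 1 ⇒ order 0.

0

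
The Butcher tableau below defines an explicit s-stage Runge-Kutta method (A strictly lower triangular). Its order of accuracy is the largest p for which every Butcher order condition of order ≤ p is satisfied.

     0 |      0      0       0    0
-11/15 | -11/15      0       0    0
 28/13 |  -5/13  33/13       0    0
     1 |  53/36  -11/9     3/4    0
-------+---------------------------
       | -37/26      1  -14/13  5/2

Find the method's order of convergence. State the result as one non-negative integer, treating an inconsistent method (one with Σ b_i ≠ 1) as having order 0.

b = (-37/26, 1, -14/13, 5/2)
c = (0, -11/15, 28/13, 1)
Ac = (0, 0, -121/65, 4408/1755)
Σ b_i: (-37/26)·1 + 1·1 + (-14/13)·1 + 5/2·1 = 1 ✓
b·c: 1·(-11/15) + (-14/13)·28/13 + 5/2·1 = -2803/5070 ≠ 1/2 ⇒ order 1.

1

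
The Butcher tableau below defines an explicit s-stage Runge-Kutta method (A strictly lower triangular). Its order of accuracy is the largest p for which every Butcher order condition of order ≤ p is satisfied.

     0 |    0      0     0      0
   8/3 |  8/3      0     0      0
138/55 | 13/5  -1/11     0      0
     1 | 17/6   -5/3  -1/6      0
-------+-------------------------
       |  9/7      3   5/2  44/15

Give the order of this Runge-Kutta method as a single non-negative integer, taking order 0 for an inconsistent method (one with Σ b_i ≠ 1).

0

b = (9/7, 3, 5/2, 44/15)
c = (0, 8/3, 138/55, 1)
Ac = (0, 0, -8/33, -2407/495)
Σ b_i: 9/7·1 + 3·1 + 5/2·1 + 44/15·1 = 2041/210 ≠ 1 ⇒ order 0.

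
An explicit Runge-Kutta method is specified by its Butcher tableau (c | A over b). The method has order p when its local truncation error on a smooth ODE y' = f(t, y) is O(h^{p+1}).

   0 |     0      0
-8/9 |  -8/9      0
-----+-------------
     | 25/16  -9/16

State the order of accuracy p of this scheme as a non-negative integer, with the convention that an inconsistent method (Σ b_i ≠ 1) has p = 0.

b = (25/16, -9/16)
c = (0, -8/9)
Σ b_i: 25/16·1 + (-9/16)·1 = 1 ✓
b·c: (-9/16)·(-8/9) = 1/2 ✓; 2 stages ⇒ order 2.

2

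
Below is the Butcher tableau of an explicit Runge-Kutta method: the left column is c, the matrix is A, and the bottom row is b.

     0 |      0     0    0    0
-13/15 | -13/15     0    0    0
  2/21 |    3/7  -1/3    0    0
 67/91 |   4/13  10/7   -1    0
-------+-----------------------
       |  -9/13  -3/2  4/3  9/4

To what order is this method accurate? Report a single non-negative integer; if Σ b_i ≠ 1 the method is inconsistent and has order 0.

0

b = (-9/13, -3/2, 4/3, 9/4)
c = (0, -13/15, 2/21, 67/91)
Ac = (0, 0, 13/45, -4/3)
Σ b_i: (-9/13)·1 + (-3/2)·1 + 4/3·1 + 9/4·1 = 217/156 ≠ 1 ⇒ order 0.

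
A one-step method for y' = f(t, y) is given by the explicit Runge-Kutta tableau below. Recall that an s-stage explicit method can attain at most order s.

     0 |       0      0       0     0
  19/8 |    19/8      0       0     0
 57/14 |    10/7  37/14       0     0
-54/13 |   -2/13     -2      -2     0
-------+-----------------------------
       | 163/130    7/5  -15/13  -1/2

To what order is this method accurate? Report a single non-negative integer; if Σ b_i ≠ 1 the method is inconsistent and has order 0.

b = (163/130, 7/5, -15/13, -1/2)
c = (0, 19/8, 57/14, -54/13)
Ac = (0, 0, 703/112, -361/28)
Σ b_i: 163/130·1 + 7/5·1 + (-15/13)·1 + (-1/2)·1 = 1 ✓
b·c: 7/5·19/8 + (-15/13)·57/14 + (-1/2)·(-54/13) = 2563/3640 ≠ 1/2 ⇒ order 1.

1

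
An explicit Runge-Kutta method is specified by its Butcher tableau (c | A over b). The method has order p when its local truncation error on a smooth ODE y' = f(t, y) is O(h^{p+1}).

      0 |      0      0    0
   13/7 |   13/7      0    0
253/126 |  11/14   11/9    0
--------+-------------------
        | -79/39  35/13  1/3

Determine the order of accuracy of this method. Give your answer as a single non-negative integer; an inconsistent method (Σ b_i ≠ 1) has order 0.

1

b = (-79/39, 35/13, 1/3)
c = (0, 13/7, 253/126)
Ac = (0, 0, 143/63)
Σ b_i: (-79/39)·1 + 35/13·1 + 1/3·1 = 1 ✓
b·c: 35/13·13/7 + 1/3·253/126 = 2143/378 ≠ 1/2 ⇒ order 1.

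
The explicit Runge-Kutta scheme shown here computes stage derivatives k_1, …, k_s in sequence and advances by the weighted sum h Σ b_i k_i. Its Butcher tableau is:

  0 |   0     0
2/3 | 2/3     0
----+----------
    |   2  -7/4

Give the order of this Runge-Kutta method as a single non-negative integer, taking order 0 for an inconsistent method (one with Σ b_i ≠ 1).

0

b = (2, -7/4)
c = (0, 2/3)
Σ b_i: 2·1 + (-7/4)·1 = 1/4 ≠ 1 ⇒ order 0.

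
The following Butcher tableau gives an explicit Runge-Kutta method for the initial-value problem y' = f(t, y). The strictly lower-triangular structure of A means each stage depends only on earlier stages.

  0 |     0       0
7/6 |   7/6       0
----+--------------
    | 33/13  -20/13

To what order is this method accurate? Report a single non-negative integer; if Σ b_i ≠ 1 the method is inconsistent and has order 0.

1

b = (33/13, -20/13)
c = (0, 7/6)
Σ b_i: 33/13·1 + (-20/13)·1 = 1 ✓
b·c: (-20/13)·7/6 = -70/39 ≠ 1/2 ⇒ order 1.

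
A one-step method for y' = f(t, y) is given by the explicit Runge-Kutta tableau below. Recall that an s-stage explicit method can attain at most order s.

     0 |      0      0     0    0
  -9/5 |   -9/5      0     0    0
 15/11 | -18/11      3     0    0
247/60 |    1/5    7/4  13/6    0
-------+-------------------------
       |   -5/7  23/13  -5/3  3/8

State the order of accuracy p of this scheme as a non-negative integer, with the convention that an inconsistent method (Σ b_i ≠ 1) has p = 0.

b = (-5/7, 23/13, -5/3, 3/8)
c = (0, -9/5, 15/11, 247/60)
Ac = (0, 0, -27/5, -43/220)
Σ b_i: (-5/7)·1 + 23/13·1 + (-5/3)·1 + 3/8·1 = -517/2184 ≠ 1 ⇒ order 0.

0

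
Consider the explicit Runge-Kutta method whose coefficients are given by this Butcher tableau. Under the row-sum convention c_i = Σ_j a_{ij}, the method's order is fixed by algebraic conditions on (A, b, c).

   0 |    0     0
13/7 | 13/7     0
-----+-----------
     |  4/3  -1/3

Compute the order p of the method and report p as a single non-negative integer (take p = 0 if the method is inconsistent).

b = (4/3, -1/3)
c = (0, 13/7)
Σ b_i: 4/3·1 + (-1/3)·1 = 1 ✓
b·c: (-1/3)·13/7 = -13/21 ≠ 1/2 ⇒ order 1.

1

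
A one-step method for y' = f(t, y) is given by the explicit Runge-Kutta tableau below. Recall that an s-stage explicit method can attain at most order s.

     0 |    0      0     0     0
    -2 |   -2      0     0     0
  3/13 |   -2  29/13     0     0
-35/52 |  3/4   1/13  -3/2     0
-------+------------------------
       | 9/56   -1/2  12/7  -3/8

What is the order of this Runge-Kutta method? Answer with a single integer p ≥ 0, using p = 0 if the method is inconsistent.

b = (9/56, -1/2, 12/7, -3/8)
c = (0, -2, 3/13, -35/52)
Ac = (0, 0, -58/13, -1/2)
Σ b_i: 9/56·1 + (-1/2)·1 + 12/7·1 + (-3/8)·1 = 1 ✓
b·c: (-1/2)·(-2) + 12/7·3/13 + (-3/8)·(-35/52) = 4799/2912 ≠ 1/2 ⇒ order 1.

1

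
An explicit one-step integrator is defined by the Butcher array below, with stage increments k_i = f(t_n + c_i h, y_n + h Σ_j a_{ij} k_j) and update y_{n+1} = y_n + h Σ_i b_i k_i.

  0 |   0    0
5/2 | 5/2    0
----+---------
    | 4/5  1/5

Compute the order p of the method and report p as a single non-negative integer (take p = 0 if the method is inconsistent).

b = (4/5, 1/5)
c = (0, 5/2)
Σ b_i: 4/5·1 + 1/5·1 = 1 ✓
b·c: 1/5·5/2 = 1/2 ✓; 2 stages ⇒ order 2.

2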